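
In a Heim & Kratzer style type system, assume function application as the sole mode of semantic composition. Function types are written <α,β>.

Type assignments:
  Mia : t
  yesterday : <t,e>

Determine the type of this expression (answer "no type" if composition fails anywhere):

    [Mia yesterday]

[Mia yesterday]: <t,e> applied to t yields e.

e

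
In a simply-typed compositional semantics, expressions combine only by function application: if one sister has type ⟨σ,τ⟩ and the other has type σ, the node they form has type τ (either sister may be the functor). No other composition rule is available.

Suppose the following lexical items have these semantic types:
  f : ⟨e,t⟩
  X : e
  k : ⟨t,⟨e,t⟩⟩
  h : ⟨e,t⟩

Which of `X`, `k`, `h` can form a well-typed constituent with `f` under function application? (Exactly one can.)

X — combines: f : ⟨e,t⟩ takes X : e as argument, giving t.
k : ⟨t,⟨e,t⟩⟩ — f needs e; k needs t; neither fits.
h : ⟨e,t⟩ — f needs e; h needs e; neither fits.

X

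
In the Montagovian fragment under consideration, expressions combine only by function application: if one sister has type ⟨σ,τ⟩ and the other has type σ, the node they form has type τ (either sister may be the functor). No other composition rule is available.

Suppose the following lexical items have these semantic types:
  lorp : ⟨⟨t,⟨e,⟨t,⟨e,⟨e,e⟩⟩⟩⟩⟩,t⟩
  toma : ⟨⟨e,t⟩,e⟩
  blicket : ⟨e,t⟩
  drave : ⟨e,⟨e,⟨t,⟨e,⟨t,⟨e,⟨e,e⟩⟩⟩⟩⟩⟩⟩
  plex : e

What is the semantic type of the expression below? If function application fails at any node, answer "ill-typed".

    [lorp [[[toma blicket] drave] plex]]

[toma blicket]: functor toma : ⟨⟨e,t⟩,e⟩, argument blicket : ⟨e,t⟩; result e.
[[toma blicket] drave]: functor drave : ⟨e,⟨e,⟨t,⟨e,⟨t,⟨e,⟨e,e⟩⟩⟩⟩⟩⟩⟩, argument [toma blicket] : e; result ⟨e,⟨t,⟨e,⟨t,⟨e,⟨e,e⟩⟩⟩⟩⟩⟩.
[[[toma blicket] drave] plex]: functor [[toma blicket] drave] : ⟨e,⟨t,⟨e,⟨t,⟨e,⟨e,e⟩⟩⟩⟩⟩⟩, argument plex : e; result ⟨t,⟨e,⟨t,⟨e,⟨e,e⟩⟩⟩⟩⟩.
[lorp [[[toma blicket] drave] plex]]: functor lorp : ⟨⟨t,⟨e,⟨t,⟨e,⟨e,e⟩⟩⟩⟩⟩,t⟩, argument [[[toma blicket] drave] plex] : ⟨t,⟨e,⟨t,⟨e,⟨e,e⟩⟩⟩⟩⟩; result t.

t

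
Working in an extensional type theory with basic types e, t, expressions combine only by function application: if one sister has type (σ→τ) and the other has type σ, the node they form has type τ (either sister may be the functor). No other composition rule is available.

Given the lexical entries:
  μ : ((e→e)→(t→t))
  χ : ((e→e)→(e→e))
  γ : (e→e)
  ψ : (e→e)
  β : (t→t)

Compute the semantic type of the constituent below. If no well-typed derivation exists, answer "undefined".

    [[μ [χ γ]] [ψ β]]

undefined

[χ γ]: functor χ : ((e→e)→(e→e)), argument γ : (e→e); result (e→e).
[μ [χ γ]]: functor μ : ((e→e)→(t→t)), argument [χ γ] : (e→e); result (t→t).
[ψ β]: (e→e) and (t→t) cannot combine by function application — type clash.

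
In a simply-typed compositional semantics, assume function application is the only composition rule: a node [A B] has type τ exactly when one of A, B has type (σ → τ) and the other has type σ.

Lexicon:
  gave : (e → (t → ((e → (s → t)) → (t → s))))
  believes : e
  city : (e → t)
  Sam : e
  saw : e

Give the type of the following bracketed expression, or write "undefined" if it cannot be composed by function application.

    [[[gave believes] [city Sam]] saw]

undefined

[gave believes]: (e → (t → ((e → (s → t)) → (t → s)))) applied to e yields (t → ((e → (s → t)) → (t → s))).
[city Sam]: (e → t) applied to e yields t.
[[gave believes] [city Sam]]: (t → ((e → (s → t)) → (t → s))) applied to t yields ((e → (s → t)) → (t → s)).
At [[[gave believes] [city Sam]] saw]: neither ((e → (s → t)) → (t → s)) nor e can take the other as argument; the node is ill-typed.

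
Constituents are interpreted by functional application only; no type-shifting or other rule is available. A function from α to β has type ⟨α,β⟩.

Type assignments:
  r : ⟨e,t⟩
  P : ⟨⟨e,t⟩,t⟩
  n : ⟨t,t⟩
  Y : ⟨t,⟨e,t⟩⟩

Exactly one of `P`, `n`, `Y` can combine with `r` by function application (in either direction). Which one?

P — combines: P : ⟨⟨e,t⟩,t⟩ takes r : ⟨e,t⟩ as argument, giving t.
n : ⟨t,t⟩ — does not combine with r.
Y : ⟨t,⟨e,t⟩⟩ — does not combine with r.

P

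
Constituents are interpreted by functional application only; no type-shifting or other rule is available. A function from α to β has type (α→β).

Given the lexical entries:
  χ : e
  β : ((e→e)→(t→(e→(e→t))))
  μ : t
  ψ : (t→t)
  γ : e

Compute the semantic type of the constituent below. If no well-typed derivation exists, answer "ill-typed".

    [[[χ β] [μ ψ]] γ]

[χ β]: e and ((e→e)→(t→(e→(e→t)))) cannot combine by function application — type clash.

ill-typed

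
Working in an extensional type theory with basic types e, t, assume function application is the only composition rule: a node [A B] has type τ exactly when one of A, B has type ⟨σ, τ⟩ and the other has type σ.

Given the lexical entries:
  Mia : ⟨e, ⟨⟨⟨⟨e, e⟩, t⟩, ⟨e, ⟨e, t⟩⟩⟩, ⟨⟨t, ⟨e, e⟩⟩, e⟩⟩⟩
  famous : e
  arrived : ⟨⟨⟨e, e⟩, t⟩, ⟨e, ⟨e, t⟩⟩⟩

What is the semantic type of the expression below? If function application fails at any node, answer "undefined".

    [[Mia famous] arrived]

⟨⟨t, ⟨e, e⟩⟩, e⟩

[Mia famous]: Mia is ⟨e, ⟨⟨⟨⟨e, e⟩, t⟩, ⟨e, ⟨e, t⟩⟩⟩, ⟨⟨t, ⟨e, e⟩⟩, e⟩⟩⟩, famous is e; result ⟨⟨⟨⟨e, e⟩, t⟩, ⟨e, ⟨e, t⟩⟩⟩, ⟨⟨t, ⟨e, e⟩⟩, e⟩⟩.
[[Mia famous] arrived]: [Mia famous] is ⟨⟨⟨⟨e, e⟩, t⟩, ⟨e, ⟨e, t⟩⟩⟩, ⟨⟨t, ⟨e, e⟩⟩, e⟩⟩, arrived is ⟨⟨⟨e, e⟩, t⟩, ⟨e, ⟨e, t⟩⟩⟩; result ⟨⟨t, ⟨e, e⟩⟩, e⟩.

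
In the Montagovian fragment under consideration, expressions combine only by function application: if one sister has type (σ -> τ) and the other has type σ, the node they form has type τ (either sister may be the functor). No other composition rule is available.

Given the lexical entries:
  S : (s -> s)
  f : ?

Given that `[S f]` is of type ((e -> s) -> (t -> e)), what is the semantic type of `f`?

For [S f] to have type ((e -> s) -> (t -> e)) with S of type (s -> s), f must be the function: f : ((s -> s) -> ((e -> s) -> (t -> e))).

((s -> s) -> ((e -> s) -> (t -> e)))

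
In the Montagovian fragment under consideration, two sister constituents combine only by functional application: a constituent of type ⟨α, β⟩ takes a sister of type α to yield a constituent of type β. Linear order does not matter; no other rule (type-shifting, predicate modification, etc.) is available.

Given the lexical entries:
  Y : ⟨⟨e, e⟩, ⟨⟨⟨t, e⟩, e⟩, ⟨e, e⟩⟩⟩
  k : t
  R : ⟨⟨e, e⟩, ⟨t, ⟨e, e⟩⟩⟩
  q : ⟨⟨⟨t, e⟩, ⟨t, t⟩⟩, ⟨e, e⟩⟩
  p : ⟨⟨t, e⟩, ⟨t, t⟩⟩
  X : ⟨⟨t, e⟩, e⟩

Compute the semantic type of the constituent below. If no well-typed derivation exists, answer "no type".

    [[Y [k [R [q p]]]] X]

⟨e, e⟩

At [q p], q : ⟨⟨⟨t, e⟩, ⟨t, t⟩⟩, ⟨e, e⟩⟩ takes p : ⟨⟨t, e⟩, ⟨t, t⟩⟩, giving ⟨e, e⟩.
At [R [q p]], R : ⟨⟨e, e⟩, ⟨t, ⟨e, e⟩⟩⟩ takes [q p] : ⟨e, e⟩, giving ⟨t, ⟨e, e⟩⟩.
At [k [R [q p]]], [R [q p]] : ⟨t, ⟨e, e⟩⟩ takes k : t, giving ⟨e, e⟩.
At [Y [k [R [q p]]]], Y : ⟨⟨e, e⟩, ⟨⟨⟨t, e⟩, e⟩, ⟨e, e⟩⟩⟩ takes [k [R [q p]]] : ⟨e, e⟩, giving ⟨⟨⟨t, e⟩, e⟩, ⟨e, e⟩⟩.
At [[Y [k [R [q p]]]] X], [Y [k [R [q p]]]] : ⟨⟨⟨t, e⟩, e⟩, ⟨e, e⟩⟩ takes X : ⟨⟨t, e⟩, e⟩, giving ⟨e, e⟩.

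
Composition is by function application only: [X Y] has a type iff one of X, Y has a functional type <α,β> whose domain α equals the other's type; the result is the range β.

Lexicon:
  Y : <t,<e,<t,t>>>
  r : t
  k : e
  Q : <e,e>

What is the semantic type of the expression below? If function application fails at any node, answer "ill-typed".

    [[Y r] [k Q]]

[Y r]: functor Y : <t,<e,<t,t>>>, argument r : t; result <e,<t,t>>.
[k Q]: functor Q : <e,e>, argument k : e; result e.
[[Y r] [k Q]]: functor [Y r] : <e,<t,t>>, argument [k Q] : e; result <t,t>.

<t,t>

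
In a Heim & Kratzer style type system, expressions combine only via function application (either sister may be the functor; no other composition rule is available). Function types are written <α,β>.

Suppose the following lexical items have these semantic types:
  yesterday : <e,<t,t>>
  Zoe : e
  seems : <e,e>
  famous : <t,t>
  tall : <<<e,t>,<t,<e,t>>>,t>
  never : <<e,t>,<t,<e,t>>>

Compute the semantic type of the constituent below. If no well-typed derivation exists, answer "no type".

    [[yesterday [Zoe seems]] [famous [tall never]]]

t

[Zoe seems]: functor seems : <e,e>, argument Zoe : e; result e.
[yesterday [Zoe seems]]: functor yesterday : <e,<t,t>>, argument [Zoe seems] : e; result <t,t>.
[tall never]: functor tall : <<<e,t>,<t,<e,t>>>,t>, argument never : <<e,t>,<t,<e,t>>>; result t.
[famous [tall never]]: functor famous : <t,t>, argument [tall never] : t; result t.
[[yesterday [Zoe seems]] [famous [tall never]]]: functor [yesterday [Zoe seems]] : <t,t>, argument [famous [tall never]] : t; result t.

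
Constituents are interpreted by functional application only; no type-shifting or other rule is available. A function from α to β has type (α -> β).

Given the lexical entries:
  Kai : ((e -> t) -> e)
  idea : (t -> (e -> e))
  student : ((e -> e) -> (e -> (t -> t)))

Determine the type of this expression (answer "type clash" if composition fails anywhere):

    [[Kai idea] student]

type clash

[Kai idea]: ((e -> t) -> e) and (t -> (e -> e)) cannot combine by function application — type clash.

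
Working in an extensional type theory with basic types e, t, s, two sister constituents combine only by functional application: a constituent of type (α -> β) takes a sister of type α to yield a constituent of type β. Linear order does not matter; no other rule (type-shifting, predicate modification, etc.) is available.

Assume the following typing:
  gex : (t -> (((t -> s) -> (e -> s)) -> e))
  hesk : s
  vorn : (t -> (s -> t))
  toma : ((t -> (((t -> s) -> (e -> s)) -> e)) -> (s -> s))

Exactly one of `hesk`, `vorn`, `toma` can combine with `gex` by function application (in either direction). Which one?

hesk : s — neither side's domain matches the other.
vorn : (t -> (s -> t)) — neither side's domain matches the other.
toma — combines: toma : ((t -> (((t -> s) -> (e -> s)) -> e)) -> (s -> s)) takes gex : (t -> (((t -> s) -> (e -> s)) -> e)) as argument, giving (s -> s).

toma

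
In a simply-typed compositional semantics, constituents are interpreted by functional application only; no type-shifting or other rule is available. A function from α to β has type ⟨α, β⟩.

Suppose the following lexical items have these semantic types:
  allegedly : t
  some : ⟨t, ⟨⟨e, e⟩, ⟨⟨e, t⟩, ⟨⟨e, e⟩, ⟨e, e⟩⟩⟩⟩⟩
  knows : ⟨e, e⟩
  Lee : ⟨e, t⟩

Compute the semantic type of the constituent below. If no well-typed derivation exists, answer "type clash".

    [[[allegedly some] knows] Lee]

⟨⟨e, e⟩, ⟨e, e⟩⟩

[allegedly some]: ⟨t, ⟨⟨e, e⟩, ⟨⟨e, t⟩, ⟨⟨e, e⟩, ⟨e, e⟩⟩⟩⟩⟩ applied to t yields ⟨⟨e, e⟩, ⟨⟨e, t⟩, ⟨⟨e, e⟩, ⟨e, e⟩⟩⟩⟩.
[[allegedly some] knows]: ⟨⟨e, e⟩, ⟨⟨e, t⟩, ⟨⟨e, e⟩, ⟨e, e⟩⟩⟩⟩ applied to ⟨e, e⟩ yields ⟨⟨e, t⟩, ⟨⟨e, e⟩, ⟨e, e⟩⟩⟩.
[[[allegedly some] knows] Lee]: ⟨⟨e, t⟩, ⟨⟨e, e⟩, ⟨e, e⟩⟩⟩ applied to ⟨e, t⟩ yields ⟨⟨e, e⟩, ⟨e, e⟩⟩.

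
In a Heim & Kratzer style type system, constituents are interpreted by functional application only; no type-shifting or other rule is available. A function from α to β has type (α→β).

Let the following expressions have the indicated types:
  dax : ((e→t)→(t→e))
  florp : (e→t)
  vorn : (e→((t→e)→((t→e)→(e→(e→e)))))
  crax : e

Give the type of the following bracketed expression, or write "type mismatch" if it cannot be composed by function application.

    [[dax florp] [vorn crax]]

[dax florp]: ((e→t)→(t→e)) applied to (e→t) yields (t→e).
[vorn crax]: (e→((t→e)→((t→e)→(e→(e→e))))) applied to e yields ((t→e)→((t→e)→(e→(e→e)))).
[[dax florp] [vorn crax]]: ((t→e)→((t→e)→(e→(e→e)))) applied to (t→e) yields ((t→e)→(e→(e→e))).

((t→e)→(e→(e→e)))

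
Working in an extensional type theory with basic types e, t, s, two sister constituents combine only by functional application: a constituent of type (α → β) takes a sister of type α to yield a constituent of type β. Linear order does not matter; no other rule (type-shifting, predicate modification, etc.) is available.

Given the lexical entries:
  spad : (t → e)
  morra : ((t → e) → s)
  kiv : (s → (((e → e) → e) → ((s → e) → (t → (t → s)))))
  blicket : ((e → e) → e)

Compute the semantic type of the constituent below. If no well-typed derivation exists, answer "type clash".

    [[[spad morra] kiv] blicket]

((s → e) → (t → (t → s)))

[spad morra] — morra of type ((t → e) → s) combines with spad of type (t → e): type s.
[[spad morra] kiv] — kiv of type (s → (((e → e) → e) → ((s → e) → (t → (t → s))))) combines with [spad morra] of type s: type (((e → e) → e) → ((s → e) → (t → (t → s)))).
[[[spad morra] kiv] blicket] — [[spad morra] kiv] of type (((e → e) → e) → ((s → e) → (t → (t → s)))) combines with blicket of type ((e → e) → e): type ((s → e) → (t → (t → s))).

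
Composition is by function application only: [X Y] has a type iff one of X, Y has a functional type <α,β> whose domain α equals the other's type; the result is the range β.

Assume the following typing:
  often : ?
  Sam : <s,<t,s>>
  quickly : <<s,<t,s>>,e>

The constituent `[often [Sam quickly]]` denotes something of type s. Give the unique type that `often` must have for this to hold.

<e,s>

For [often [Sam quickly]] to have type s with [Sam quickly] of type e, often must be the function: often : <e,s>.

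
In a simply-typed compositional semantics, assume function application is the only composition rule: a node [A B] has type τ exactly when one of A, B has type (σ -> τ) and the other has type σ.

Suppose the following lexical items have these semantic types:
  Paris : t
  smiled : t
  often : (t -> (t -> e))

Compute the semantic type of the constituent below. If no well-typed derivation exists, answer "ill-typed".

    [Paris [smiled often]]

e

[smiled often]: (t -> (t -> e)) applied to t yields (t -> e).
[Paris [smiled often]]: (t -> e) applied to t yields e.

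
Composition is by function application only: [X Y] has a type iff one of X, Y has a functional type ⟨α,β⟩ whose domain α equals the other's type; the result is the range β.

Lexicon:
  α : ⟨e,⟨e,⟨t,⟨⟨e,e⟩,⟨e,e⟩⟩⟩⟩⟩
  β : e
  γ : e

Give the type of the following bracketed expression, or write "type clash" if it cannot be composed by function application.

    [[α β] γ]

⟨t,⟨⟨e,e⟩,⟨e,e⟩⟩⟩

[α β]: functor α : ⟨e,⟨e,⟨t,⟨⟨e,e⟩,⟨e,e⟩⟩⟩⟩⟩, argument β : e; result ⟨e,⟨t,⟨⟨e,e⟩,⟨e,e⟩⟩⟩⟩.
[[α β] γ]: functor [α β] : ⟨e,⟨t,⟨⟨e,e⟩,⟨e,e⟩⟩⟩⟩, argument γ : e; result ⟨t,⟨⟨e,e⟩,⟨e,e⟩⟩⟩.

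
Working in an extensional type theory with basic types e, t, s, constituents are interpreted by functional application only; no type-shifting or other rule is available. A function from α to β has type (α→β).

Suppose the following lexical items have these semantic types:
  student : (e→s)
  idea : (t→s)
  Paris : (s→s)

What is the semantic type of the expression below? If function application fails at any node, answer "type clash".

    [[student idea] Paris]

[student idea]: (e→s) and (t→s) cannot combine by function application — type clash.

type clash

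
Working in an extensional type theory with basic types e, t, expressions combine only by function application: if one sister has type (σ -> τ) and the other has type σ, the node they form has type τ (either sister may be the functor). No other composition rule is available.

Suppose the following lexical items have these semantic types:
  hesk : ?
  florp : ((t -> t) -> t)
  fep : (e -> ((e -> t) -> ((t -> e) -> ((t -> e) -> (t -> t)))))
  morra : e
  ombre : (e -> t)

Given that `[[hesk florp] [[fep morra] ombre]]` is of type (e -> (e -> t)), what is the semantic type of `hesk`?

For [[hesk florp] [[fep morra] ombre]] to have type (e -> (e -> t)) with [[fep morra] ombre] of type ((t -> e) -> ((t -> e) -> (t -> t))), [hesk florp] must be the function: [hesk florp] : (((t -> e) -> ((t -> e) -> (t -> t))) -> (e -> (e -> t))).
For [hesk florp] to have type (((t -> e) -> ((t -> e) -> (t -> t))) -> (e -> (e -> t))) with florp of type ((t -> t) -> t), hesk must be the function: hesk : (((t -> t) -> t) -> (((t -> e) -> ((t -> e) -> (t -> t))) -> (e -> (e -> t)))).

(((t -> t) -> t) -> (((t -> e) -> ((t -> e) -> (t -> t))) -> (e -> (e -> t))))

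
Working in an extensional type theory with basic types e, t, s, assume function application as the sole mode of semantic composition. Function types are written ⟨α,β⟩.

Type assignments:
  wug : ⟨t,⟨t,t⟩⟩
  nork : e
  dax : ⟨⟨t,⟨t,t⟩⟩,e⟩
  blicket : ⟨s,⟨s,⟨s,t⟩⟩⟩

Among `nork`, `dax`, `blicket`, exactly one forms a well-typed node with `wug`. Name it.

dax

nork : e — wug needs t; nork needs nothing (atomic); neither fits.
dax — combines: dax : ⟨⟨t,⟨t,t⟩⟩,e⟩ takes wug : ⟨t,⟨t,t⟩⟩ as argument, giving e.
blicket : ⟨s,⟨s,⟨s,t⟩⟩⟩ — wug needs t; blicket needs s; neither fits.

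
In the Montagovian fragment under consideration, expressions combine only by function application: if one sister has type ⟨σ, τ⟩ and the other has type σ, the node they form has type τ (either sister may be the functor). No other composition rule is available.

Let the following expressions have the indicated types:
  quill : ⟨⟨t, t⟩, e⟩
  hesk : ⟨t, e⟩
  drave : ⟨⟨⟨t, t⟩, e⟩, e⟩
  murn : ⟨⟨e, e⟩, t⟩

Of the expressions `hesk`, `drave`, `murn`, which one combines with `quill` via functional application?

hesk : ⟨t, e⟩ — neither side's domain matches the other.
drave — combines: drave : ⟨⟨⟨t, t⟩, e⟩, e⟩ takes quill : ⟨⟨t, t⟩, e⟩ as argument, giving e.
murn : ⟨⟨e, e⟩, t⟩ — neither side's domain matches the other.

drave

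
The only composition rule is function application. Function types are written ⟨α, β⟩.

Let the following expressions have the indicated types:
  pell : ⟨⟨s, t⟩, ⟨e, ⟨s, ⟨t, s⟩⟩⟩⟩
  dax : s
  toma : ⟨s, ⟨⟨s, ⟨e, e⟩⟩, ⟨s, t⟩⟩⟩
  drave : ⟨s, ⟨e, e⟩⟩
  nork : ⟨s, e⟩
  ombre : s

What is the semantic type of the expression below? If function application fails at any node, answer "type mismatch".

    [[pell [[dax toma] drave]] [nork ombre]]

[dax toma]: ⟨s, ⟨⟨s, ⟨e, e⟩⟩, ⟨s, t⟩⟩⟩ applied to s yields ⟨⟨s, ⟨e, e⟩⟩, ⟨s, t⟩⟩.
[[dax toma] drave]: ⟨⟨s, ⟨e, e⟩⟩, ⟨s, t⟩⟩ applied to ⟨s, ⟨e, e⟩⟩ yields ⟨s, t⟩.
[pell [[dax toma] drave]]: ⟨⟨s, t⟩, ⟨e, ⟨s, ⟨t, s⟩⟩⟩⟩ applied to ⟨s, t⟩ yields ⟨e, ⟨s, ⟨t, s⟩⟩⟩.
[nork ombre]: ⟨s, e⟩ applied to s yields e.
[[pell [[dax toma] drave]] [nork ombre]]: ⟨e, ⟨s, ⟨t, s⟩⟩⟩ applied to e yields ⟨s, ⟨t, s⟩⟩.

⟨s, ⟨t, s⟩⟩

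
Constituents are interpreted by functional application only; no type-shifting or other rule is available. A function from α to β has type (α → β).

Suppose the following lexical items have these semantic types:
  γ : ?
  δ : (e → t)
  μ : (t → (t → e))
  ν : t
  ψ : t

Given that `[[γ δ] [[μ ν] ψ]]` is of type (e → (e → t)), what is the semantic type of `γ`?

For [[γ δ] [[μ ν] ψ]] to have type (e → (e → t)) with [[μ ν] ψ] of type e, [γ δ] must be the function: [γ δ] : (e → (e → (e → t))).
For [γ δ] to have type (e → (e → (e → t))) with δ of type (e → t), γ must be the function: γ : ((e → t) → (e → (e → (e → t)))).

((e → t) → (e → (e → (e → t))))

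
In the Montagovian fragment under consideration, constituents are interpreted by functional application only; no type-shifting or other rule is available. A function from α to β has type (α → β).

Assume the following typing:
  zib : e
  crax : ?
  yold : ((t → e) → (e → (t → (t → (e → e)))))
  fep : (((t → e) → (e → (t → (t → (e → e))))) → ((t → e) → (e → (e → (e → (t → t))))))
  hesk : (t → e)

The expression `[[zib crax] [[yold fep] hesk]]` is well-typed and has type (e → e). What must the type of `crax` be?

(e → ((e → (e → (e → (t → t)))) → (e → e)))

At [[zib crax] [[yold fep] hesk]] (required: (e → e)): [[yold fep] hesk] is (e → (e → (e → (t → t)))), which is not a function with range (e → e); hence [zib crax] is the functor — type ((e → (e → (e → (t → t)))) → (e → e)).
At [zib crax] (required: ((e → (e → (e → (t → t)))) → (e → e))): zib is e, which is not a function with range ((e → (e → (e → (t → t)))) → (e → e)); hence crax is the functor — type (e → ((e → (e → (e → (t → t)))) → (e → e))).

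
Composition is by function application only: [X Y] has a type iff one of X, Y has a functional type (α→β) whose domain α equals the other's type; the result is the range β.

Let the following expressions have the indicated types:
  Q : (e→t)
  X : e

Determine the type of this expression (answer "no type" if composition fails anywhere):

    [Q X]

[Q X]: functor Q : (e→t), argument X : e; result t.

t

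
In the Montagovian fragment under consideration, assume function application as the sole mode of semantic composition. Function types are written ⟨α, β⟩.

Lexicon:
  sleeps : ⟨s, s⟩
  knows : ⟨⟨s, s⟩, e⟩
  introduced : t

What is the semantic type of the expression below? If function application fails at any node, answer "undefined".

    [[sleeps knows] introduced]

undefined

[sleeps knows] — knows of type ⟨⟨s, s⟩, e⟩ combines with sleeps of type ⟨s, s⟩: type e.
At [[sleeps knows] introduced]: neither e nor t can take the other as argument; the node is ill-typed.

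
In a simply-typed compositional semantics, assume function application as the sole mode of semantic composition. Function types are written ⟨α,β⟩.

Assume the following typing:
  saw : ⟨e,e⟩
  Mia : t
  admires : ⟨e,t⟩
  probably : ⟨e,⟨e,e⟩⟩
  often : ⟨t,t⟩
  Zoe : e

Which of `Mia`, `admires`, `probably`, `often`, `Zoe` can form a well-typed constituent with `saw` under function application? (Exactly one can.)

Zoe

Mia : t — does not combine with saw.
admires : ⟨e,t⟩ — does not combine with saw.
probably : ⟨e,⟨e,e⟩⟩ — does not combine with saw.
often : ⟨t,t⟩ — does not combine with saw.
Zoe — combines: saw : ⟨e,e⟩ takes Zoe : e as argument, giving e.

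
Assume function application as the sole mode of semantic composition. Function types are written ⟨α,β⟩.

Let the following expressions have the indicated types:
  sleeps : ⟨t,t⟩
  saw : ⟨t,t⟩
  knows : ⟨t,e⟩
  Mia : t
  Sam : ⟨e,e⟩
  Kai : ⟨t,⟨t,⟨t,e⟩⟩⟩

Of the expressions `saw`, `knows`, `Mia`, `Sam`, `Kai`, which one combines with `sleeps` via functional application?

saw : ⟨t,t⟩ — neither side's domain matches the other.
knows : ⟨t,e⟩ — neither side's domain matches the other.
Mia — combines: sleeps : ⟨t,t⟩ takes Mia : t as argument, giving t.
Sam : ⟨e,e⟩ — neither side's domain matches the other.
Kai : ⟨t,⟨t,⟨t,e⟩⟩⟩ — neither side's domain matches the other.

Mia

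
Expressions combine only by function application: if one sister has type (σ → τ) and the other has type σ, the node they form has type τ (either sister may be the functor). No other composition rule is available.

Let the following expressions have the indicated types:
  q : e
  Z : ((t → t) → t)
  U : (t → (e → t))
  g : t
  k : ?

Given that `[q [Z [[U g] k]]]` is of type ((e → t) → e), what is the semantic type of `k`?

[q [Z [[U g] k]]] must have type ((e → t) → e). The sister q has type e; that is not a function onto ((e → t) → e), so [Z [[U g] k]] must be the functor, of type (e → ((e → t) → e)).
[Z [[U g] k]] must have type (e → ((e → t) → e)). The sister Z has type ((t → t) → t); that is not a function onto (e → ((e → t) → e)), so [[U g] k] must be the functor, of type (((t → t) → t) → (e → ((e → t) → e))).
[[U g] k] must have type (((t → t) → t) → (e → ((e → t) → e))). The sister [U g] has type (e → t); that is not a function onto (((t → t) → t) → (e → ((e → t) → e))), so k must be the functor, of type ((e → t) → (((t → t) → t) → (e → ((e → t) → e)))).

((e → t) → (((t → t) → t) → (e → ((e → t) → e))))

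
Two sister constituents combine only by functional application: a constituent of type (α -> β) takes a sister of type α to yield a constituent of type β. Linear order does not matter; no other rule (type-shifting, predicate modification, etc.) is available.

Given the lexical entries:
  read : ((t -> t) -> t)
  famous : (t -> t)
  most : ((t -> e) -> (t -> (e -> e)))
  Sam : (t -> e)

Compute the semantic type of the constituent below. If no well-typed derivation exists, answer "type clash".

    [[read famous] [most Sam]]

(e -> e)

[read famous]: functor read : ((t -> t) -> t), argument famous : (t -> t); result t.
[most Sam]: functor most : ((t -> e) -> (t -> (e -> e))), argument Sam : (t -> e); result (t -> (e -> e)).
[[read famous] [most Sam]]: functor [most Sam] : (t -> (e -> e)), argument [read famous] : t; result (e -> e).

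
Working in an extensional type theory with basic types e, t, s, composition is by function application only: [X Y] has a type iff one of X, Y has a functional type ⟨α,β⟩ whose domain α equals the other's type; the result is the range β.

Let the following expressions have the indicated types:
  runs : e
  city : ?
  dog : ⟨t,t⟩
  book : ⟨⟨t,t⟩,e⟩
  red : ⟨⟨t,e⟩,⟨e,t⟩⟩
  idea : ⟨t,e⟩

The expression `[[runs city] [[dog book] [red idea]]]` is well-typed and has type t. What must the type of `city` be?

⟨e,⟨t,t⟩⟩

[[runs city] [[dog book] [red idea]]] is required to be t. [[dog book] [red idea]] : t cannot yield t as functor, so [runs city] : ⟨t,t⟩.
[runs city] is required to be ⟨t,t⟩. runs : e cannot yield ⟨t,t⟩ as functor, so city : ⟨e,⟨t,t⟩⟩.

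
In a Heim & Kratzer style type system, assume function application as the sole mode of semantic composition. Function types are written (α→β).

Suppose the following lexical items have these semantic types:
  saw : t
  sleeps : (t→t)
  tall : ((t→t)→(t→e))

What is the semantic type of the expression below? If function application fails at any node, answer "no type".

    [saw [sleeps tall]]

[sleeps tall]: ((t→t)→(t→e)) applied to (t→t) yields (t→e).
[saw [sleeps tall]]: (t→e) applied to t yields e.

e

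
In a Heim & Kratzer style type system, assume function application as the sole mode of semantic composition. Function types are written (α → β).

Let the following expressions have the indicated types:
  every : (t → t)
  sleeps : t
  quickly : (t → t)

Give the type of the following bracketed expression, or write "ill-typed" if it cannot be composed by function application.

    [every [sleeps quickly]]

[sleeps quickly]: functor quickly : (t → t), argument sleeps : t; result t.
[every [sleeps quickly]]: functor every : (t → t), argument [sleeps quickly] : t; result t.

t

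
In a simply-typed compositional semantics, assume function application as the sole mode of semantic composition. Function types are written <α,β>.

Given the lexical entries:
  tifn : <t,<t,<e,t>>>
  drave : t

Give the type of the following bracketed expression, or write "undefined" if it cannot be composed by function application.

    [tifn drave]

<t,<e,t>>

[tifn drave]: functor tifn : <t,<t,<e,t>>>, argument drave : t; result <t,<e,t>>.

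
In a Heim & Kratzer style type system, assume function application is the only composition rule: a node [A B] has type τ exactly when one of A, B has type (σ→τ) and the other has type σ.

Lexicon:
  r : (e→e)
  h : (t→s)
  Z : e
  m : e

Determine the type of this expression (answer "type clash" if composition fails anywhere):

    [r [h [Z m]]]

[Z m]: e with e — neither is a function whose domain matches the other; composition fails here.

type clash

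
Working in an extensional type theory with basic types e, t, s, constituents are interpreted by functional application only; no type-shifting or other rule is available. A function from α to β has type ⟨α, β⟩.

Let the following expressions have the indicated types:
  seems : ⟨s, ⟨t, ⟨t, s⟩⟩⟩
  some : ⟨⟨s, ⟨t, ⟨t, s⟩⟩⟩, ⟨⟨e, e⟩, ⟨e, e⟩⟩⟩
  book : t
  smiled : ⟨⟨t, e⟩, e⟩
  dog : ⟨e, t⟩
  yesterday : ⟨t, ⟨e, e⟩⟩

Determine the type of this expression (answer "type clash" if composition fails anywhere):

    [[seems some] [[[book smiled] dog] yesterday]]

type clash

[seems some]: ⟨⟨s, ⟨t, ⟨t, s⟩⟩⟩, ⟨⟨e, e⟩, ⟨e, e⟩⟩⟩ applied to ⟨s, ⟨t, ⟨t, s⟩⟩⟩ yields ⟨⟨e, e⟩, ⟨e, e⟩⟩.
At [book smiled]: neither t nor ⟨⟨t, e⟩, e⟩ can take the other as argument; the node is ill-typed.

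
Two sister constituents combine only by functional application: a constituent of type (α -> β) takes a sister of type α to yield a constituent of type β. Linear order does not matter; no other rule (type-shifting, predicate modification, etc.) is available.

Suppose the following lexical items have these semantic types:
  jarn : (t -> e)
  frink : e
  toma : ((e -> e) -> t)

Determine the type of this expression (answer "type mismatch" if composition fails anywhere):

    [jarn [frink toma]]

[frink toma]: e with ((e -> e) -> t) — neither is a function whose domain matches the other; composition fails here.

type mismatch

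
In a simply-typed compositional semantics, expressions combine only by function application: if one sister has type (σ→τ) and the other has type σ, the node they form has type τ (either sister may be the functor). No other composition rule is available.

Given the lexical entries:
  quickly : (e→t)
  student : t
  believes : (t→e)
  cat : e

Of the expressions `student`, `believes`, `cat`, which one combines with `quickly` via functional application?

cat

student : t — does not combine with quickly.
believes : (t→e) — does not combine with quickly.
cat — combines: quickly : (e→t) takes cat : e as argument, giving t.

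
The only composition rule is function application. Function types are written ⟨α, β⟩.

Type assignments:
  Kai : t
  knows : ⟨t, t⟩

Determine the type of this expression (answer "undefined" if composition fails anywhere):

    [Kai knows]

t

[Kai knows]: functor knows : ⟨t, t⟩, argument Kai : t; result t.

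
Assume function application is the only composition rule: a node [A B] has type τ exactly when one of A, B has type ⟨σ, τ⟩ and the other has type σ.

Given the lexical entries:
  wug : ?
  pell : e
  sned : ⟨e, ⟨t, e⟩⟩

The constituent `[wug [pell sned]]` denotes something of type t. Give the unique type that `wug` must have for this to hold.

At [wug [pell sned]] (required: t): [pell sned] is ⟨t, e⟩, which is not a function with range t; hence wug is the functor — type ⟨⟨t, e⟩, t⟩.

⟨⟨t, e⟩, t⟩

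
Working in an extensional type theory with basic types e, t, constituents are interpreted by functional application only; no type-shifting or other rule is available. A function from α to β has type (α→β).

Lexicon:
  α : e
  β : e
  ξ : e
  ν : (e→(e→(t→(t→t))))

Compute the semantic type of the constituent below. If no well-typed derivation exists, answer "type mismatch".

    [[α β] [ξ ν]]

At [α β]: neither e nor e can take the other as argument; the node is ill-typed.

type mismatch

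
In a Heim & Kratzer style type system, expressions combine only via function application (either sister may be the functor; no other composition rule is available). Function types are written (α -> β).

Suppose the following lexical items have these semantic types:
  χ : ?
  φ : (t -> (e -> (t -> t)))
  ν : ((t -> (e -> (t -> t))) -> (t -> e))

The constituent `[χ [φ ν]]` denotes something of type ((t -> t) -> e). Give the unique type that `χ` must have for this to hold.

At [χ [φ ν]] (required: ((t -> t) -> e)): [φ ν] is (t -> e), which is not a function with range ((t -> t) -> e); hence χ is the functor — type ((t -> e) -> ((t -> t) -> e)).

((t -> e) -> ((t -> t) -> e))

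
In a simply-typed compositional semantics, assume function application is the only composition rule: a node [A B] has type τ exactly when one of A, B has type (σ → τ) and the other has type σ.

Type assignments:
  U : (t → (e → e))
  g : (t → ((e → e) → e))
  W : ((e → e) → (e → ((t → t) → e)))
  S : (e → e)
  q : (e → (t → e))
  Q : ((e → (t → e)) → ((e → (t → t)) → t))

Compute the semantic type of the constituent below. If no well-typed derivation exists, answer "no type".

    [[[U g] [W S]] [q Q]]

no type

[U g]: (t → (e → e)) with (t → ((e → e) → e)) — neither is a function whose domain matches the other; composition fails here.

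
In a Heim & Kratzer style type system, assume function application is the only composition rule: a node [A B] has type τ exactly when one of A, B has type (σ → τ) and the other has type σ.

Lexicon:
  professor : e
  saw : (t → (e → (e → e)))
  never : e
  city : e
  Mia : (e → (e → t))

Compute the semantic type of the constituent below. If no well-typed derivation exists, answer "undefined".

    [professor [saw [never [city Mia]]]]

[city Mia]: (e → (e → t)) applied to e yields (e → t).
[never [city Mia]]: (e → t) applied to e yields t.
[saw [never [city Mia]]]: (t → (e → (e → e))) applied to t yields (e → (e → e)).
[professor [saw [never [city Mia]]]]: (e → (e → e)) applied to e yields (e → e).

(e → e)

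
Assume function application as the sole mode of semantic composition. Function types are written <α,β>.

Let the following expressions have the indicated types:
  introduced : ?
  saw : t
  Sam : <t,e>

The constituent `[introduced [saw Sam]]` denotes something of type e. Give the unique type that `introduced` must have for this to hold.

At [introduced [saw Sam]] (required: e): [saw Sam] is e, which is not a function with range e; hence introduced is the functor — type <e,e>.

<e,e>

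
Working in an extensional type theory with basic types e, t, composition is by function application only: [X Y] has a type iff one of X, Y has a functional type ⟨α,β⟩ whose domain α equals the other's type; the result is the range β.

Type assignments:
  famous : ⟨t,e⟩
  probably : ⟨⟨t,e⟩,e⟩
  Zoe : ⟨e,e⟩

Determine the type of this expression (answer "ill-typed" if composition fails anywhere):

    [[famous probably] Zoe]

[famous probably]: functor probably : ⟨⟨t,e⟩,e⟩, argument famous : ⟨t,e⟩; result e.
[[famous probably] Zoe]: functor Zoe : ⟨e,e⟩, argument [famous probably] : e; result e.

e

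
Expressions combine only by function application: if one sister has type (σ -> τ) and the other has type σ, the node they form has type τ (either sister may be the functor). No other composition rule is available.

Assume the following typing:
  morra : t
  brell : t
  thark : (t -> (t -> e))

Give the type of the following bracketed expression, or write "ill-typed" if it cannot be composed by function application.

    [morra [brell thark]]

[brell thark] — thark of type (t -> (t -> e)) combines with brell of type t: type (t -> e).
[morra [brell thark]] — [brell thark] of type (t -> e) combines with morra of type t: type e.

e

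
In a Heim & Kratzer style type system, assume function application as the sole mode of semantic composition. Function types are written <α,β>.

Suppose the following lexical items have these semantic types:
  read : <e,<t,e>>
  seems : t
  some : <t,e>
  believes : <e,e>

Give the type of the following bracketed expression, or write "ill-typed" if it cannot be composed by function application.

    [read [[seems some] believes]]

<t,e>

[seems some]: <t,e> applied to t yields e.
[[seems some] believes]: <e,e> applied to e yields e.
[read [[seems some] believes]]: <e,<t,e>> applied to e yields <t,e>.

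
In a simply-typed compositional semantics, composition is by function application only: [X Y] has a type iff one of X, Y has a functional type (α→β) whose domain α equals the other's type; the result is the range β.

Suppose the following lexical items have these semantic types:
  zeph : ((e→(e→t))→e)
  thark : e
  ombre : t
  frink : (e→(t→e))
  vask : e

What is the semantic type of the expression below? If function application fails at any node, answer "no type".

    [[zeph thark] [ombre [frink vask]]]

At [zeph thark]: neither ((e→(e→t))→e) nor e can take the other as argument; the node is ill-typed.

no type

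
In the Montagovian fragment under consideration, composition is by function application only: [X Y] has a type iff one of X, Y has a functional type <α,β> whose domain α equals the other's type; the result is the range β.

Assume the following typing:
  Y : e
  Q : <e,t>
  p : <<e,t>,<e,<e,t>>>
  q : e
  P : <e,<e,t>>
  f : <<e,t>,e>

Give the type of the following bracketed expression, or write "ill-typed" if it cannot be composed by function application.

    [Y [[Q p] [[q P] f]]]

[Q p]: functor p : <<e,t>,<e,<e,t>>>, argument Q : <e,t>; result <e,<e,t>>.
[q P]: functor P : <e,<e,t>>, argument q : e; result <e,t>.
[[q P] f]: functor f : <<e,t>,e>, argument [q P] : <e,t>; result e.
[[Q p] [[q P] f]]: functor [Q p] : <e,<e,t>>, argument [[q P] f] : e; result <e,t>.
[Y [[Q p] [[q P] f]]]: functor [[Q p] [[q P] f]] : <e,t>, argument Y : e; result t.

t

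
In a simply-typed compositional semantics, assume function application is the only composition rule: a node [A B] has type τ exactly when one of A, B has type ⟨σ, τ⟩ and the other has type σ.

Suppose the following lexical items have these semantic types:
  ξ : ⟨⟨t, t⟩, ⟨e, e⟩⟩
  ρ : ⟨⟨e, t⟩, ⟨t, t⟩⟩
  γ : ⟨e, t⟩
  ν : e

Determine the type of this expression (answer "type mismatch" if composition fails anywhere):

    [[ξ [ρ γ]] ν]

[ρ γ]: functor ρ : ⟨⟨e, t⟩, ⟨t, t⟩⟩, argument γ : ⟨e, t⟩; result ⟨t, t⟩.
[ξ [ρ γ]]: functor ξ : ⟨⟨t, t⟩, ⟨e, e⟩⟩, argument [ρ γ] : ⟨t, t⟩; result ⟨e, e⟩.
[[ξ [ρ γ]] ν]: functor [ξ [ρ γ]] : ⟨e, e⟩, argument ν : e; result e.

e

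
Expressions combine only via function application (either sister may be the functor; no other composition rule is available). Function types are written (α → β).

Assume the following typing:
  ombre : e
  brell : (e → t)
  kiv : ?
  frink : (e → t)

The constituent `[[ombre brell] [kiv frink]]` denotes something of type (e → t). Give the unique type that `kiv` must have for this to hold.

[[ombre brell] [kiv frink]] is required to be (e → t). [ombre brell] : t cannot yield (e → t) as functor, so [kiv frink] : (t → (e → t)).
[kiv frink] is required to be (t → (e → t)). frink : (e → t) cannot yield (t → (e → t)) as functor, so kiv : ((e → t) → (t → (e → t))).

((e → t) → (t → (e → t)))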